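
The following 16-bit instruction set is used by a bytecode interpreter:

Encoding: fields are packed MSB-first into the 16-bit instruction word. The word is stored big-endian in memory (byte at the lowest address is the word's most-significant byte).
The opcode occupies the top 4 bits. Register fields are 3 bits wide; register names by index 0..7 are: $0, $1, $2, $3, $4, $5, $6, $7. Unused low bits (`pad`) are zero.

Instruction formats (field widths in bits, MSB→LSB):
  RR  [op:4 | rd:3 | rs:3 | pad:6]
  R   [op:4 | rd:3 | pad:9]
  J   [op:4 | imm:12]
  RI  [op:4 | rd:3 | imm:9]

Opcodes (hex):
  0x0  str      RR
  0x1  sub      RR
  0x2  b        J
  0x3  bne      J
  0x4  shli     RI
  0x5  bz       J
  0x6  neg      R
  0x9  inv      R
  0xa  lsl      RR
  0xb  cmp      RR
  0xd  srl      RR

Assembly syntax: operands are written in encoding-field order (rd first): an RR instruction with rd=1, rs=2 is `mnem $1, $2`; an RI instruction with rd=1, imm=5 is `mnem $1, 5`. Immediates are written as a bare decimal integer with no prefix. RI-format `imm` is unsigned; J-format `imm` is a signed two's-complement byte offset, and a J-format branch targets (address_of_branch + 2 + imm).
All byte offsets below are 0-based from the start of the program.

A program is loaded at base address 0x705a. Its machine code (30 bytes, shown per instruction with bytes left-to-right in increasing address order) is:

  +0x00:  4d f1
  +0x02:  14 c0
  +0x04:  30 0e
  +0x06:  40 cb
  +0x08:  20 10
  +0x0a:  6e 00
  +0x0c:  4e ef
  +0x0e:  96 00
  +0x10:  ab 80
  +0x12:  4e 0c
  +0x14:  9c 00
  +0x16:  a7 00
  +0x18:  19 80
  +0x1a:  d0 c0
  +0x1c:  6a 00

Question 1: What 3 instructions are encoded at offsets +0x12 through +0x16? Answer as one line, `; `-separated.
shli $7, 12; inv $6; lsl $3, $4

[12] 4e 0c → 0x4e0c
  op=0x4e0c>>12=0x4 ⇒ shli (RI)
  rd: (w>>9)&0x7=0x7 → $7
  imm: (w>>0)&0x1ff=0xc → 12
[14] 9c 00 → 0x9c00
  op=0x9c00>>12=0x9 ⇒ inv (R)
  rd: (w>>9)&0x7=0x6 → $6
[16] a7 00 → 0xa700
  op=0xa700>>12=0xa ⇒ lsl (RR)
  rd: (w>>9)&0x7=0x3 → $3
  rs: (w>>6)&0x7=0x4 → $4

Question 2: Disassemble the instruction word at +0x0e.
@+0e  big-endian(96 00) = 0x9600
  top 4b → 0x9 → inv [R]
  [11:9] rd=3 = $3

inv $3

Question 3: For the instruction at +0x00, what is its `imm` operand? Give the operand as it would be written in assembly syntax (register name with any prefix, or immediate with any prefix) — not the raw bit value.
[00] 4d f1 → 0x4df1
  opcode bits[15:12]=0x4: shli/RI
  rd: (w>>9)&0x7=0x6 → $6
  imm: (w>>0)&0x1ff=0x1f1 → 497

497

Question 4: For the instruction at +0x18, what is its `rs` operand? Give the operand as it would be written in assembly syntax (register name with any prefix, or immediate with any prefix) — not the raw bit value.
$6

[18] 19 80 → 0x1980
  op=0x1980>>12=0x1 ⇒ sub (RR)
  rd: (w>>9)&0x7=0x4 → $4
  rs: (w>>6)&0x7=0x6 → $6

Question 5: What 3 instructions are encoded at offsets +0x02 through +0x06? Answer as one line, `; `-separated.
sub $2, $3; bne 14; shli $0, 203

+0x02: 14 c0 ⇒ word 0x14c0 (big)
  top 4b → 0x1 → sub [RR]
  [11:9] rd=2 = $2
  [8:6] rs=3 = $3
+0x04: 30 0e ⇒ word 0x300e (big)
  top 4b → 0x3 → bne [J]
  [11:0] imm=14 = 14
+0x06: 40 cb ⇒ word 0x40cb (big)
  top 4b → 0x4 → shli [RI]
  [11:9] rd=0 = $0
  [8:0] imm=203 = 203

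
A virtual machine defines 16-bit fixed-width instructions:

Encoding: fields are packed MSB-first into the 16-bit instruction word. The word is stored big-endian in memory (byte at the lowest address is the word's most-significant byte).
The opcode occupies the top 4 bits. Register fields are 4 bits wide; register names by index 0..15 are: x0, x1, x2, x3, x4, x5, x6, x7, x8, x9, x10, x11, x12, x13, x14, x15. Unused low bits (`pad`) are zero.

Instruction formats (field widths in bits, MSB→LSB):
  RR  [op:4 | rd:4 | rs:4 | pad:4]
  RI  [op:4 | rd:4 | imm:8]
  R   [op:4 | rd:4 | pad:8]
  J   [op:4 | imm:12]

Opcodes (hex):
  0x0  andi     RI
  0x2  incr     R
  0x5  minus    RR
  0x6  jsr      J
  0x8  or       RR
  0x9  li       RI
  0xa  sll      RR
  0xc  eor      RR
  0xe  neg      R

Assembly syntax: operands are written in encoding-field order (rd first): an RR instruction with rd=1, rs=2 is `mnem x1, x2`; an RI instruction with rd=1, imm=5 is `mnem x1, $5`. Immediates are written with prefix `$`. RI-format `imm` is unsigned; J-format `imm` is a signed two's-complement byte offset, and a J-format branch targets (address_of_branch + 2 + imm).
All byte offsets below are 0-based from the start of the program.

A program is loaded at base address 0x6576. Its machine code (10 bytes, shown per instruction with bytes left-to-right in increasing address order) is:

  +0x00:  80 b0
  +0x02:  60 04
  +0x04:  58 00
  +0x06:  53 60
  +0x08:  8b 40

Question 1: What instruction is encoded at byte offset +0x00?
or x0, x11

off 0x00: read 80 b0 as big → 0x80b0
  opcode bits[15:12]=0x8: or/RR
  rd: (w>>8)&0xf=0x0 → x0
  rs: (w>>4)&0xf=0xb → x11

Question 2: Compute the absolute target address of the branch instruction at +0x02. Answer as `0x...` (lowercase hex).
0x657e

@+02  big-endian(60 04) = 0x6004
  opcode bits[15:12]=0x6: jsr/J
  imm: (w>>0)&0xfff=0x4 → $4
  target = base 0x6576 + off 0x02 + 2 + imm 4 = 0x657e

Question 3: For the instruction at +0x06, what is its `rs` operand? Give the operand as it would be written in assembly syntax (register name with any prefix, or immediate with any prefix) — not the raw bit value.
x6

off 0x06: read 53 60 as big → 0x5360
  top 4b → 0x5 → minus [RR]
  rd@[11:8]=0x3 ⇒ x3
  rs@[7:4]=0x6 ⇒ x6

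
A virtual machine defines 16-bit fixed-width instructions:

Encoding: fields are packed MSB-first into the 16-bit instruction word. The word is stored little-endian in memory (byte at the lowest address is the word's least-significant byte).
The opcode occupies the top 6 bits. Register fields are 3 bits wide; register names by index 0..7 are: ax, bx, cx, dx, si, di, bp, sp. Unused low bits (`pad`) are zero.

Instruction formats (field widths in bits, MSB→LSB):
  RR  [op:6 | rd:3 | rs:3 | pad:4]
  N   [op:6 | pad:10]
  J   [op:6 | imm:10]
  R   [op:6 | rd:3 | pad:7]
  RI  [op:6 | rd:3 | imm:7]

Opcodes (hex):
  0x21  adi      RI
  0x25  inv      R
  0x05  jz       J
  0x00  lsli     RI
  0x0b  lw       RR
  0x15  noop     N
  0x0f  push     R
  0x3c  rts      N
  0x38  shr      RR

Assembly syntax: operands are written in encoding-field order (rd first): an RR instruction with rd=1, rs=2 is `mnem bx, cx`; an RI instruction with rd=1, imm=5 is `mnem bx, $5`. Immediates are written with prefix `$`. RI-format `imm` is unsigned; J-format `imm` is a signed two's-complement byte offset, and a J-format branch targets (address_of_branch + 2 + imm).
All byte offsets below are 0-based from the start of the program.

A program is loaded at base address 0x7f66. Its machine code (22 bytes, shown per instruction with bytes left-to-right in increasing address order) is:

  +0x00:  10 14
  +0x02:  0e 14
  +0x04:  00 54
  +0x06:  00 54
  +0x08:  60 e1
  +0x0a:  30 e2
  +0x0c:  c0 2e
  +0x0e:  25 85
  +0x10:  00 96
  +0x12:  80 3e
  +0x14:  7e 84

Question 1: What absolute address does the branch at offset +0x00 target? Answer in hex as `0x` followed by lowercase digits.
0x7f78

off 0x00: read 10 14 as little → 0x1410
  top 6b → 0x5 → jz [J]
  imm: (w>>0)&0x3ff=0x10 → $16
  target = base 0x7f66 + off 0x00 + 2 + imm 16 = 0x7f78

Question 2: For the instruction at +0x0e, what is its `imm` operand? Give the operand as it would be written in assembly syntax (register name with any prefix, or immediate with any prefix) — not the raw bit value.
$37

@+0e  little-endian(25 85) = 0x8525
  opcode bits[15:10]=0x21: adi/RI
  rd: (w>>7)&0x7=0x2 → cx
  imm: (w>>0)&0x7f=0x25 → $37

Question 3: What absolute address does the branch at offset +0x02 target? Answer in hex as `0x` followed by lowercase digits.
off 0x02: read 0e 14 as little → 0x140e
  top 6b → 0x5 → jz [J]
  imm: (w>>0)&0x3ff=0xe → $14
  target = base 0x7f66 + off 0x02 + 2 + imm 14 = 0x7f78

0x7f78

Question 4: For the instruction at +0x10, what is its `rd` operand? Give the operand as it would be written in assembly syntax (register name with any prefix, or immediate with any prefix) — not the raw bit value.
si

@+10  little-endian(00 96) = 0x9600
  op=0x9600>>10=0x25 ⇒ inv (R)
  rd: (w>>7)&0x7=0x4 → si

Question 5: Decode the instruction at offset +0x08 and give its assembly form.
+0x08: 60 e1 ⇒ word 0xe160 (little)
  top 6b → 0x38 → shr [RR]
  rd@[9:7]=0x2 ⇒ cx
  rs@[6:4]=0x6 ⇒ bp

shr cx, bp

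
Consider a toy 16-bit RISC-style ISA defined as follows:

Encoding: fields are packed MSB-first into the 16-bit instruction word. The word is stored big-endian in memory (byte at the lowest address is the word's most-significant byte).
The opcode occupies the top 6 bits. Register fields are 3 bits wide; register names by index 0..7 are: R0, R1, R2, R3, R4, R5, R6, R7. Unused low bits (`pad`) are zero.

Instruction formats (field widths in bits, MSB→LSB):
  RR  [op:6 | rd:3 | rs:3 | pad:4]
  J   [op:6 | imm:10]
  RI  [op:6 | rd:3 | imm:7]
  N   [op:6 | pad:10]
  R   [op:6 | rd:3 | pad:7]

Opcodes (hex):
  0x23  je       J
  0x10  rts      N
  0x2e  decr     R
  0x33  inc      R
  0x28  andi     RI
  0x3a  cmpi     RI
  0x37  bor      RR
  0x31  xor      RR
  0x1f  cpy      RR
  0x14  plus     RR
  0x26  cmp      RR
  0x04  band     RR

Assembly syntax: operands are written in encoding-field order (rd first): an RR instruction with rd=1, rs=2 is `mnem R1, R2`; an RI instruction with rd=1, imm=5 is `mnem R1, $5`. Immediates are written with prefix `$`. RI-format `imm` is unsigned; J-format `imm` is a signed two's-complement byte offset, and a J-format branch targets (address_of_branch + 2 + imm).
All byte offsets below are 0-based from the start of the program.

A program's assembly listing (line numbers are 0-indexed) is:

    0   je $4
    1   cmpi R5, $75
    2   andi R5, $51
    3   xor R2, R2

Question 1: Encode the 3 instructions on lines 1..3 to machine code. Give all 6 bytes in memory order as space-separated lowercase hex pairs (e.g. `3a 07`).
ea cb a2 b3 c5 20

1. cmpi fields op=0x3a:6|rd=5:3|imm=75:7 → word eacbh → ea cb
2. andi fields op=0x28:6|rd=5:3|imm=51:7 → word a2b3h → a2 b3
3. xor fields op=0x31:6|rd=2:3|rs=2:3|pad=0:4 → word c520h → c5 20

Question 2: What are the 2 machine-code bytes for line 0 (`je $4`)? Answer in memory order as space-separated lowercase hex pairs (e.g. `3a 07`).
8c 04

L0: je op=0x23:6|imm=4:10 ⇒ 0x8c04 ⇒ big 8c 04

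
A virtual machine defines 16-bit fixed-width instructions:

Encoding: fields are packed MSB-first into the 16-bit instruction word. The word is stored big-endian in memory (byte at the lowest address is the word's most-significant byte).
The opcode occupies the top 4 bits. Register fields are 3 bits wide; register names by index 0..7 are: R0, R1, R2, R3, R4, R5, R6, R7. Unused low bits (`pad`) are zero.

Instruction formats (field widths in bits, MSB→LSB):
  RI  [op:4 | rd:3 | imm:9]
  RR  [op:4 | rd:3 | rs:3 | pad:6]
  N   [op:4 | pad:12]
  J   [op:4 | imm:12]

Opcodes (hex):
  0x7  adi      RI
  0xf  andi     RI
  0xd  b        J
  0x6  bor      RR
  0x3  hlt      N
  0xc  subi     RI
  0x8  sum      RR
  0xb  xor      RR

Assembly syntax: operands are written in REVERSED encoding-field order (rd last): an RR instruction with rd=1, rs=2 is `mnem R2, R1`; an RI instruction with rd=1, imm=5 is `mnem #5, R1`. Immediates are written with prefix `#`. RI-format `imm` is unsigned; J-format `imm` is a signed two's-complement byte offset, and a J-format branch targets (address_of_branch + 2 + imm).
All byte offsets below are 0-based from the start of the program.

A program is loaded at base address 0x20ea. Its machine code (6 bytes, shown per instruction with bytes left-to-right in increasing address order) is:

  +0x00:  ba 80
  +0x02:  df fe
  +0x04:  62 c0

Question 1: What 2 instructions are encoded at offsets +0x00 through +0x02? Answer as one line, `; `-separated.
off 0x00: read ba 80 as big → 0xba80
  top 4b → 0xb → xor [RR]
  rd: (w>>9)&0x7=0x5 → R5
  rs: (w>>6)&0x7=0x2 → R2
off 0x02: read df fe as big → 0xdffe
  top 4b → 0xd → b [J]
  imm: (w>>0)&0xfff=0xffe (s12→-2) → #-2

xor R2, R5; b #-2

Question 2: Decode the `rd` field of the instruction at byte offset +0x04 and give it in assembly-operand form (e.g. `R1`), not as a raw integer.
@+04  big-endian(62 c0) = 0x62c0
  top 4b → 0x6 → bor [RR]
  rd@[11:9]=0x1 ⇒ R1
  rs@[8:6]=0x3 ⇒ R3

R1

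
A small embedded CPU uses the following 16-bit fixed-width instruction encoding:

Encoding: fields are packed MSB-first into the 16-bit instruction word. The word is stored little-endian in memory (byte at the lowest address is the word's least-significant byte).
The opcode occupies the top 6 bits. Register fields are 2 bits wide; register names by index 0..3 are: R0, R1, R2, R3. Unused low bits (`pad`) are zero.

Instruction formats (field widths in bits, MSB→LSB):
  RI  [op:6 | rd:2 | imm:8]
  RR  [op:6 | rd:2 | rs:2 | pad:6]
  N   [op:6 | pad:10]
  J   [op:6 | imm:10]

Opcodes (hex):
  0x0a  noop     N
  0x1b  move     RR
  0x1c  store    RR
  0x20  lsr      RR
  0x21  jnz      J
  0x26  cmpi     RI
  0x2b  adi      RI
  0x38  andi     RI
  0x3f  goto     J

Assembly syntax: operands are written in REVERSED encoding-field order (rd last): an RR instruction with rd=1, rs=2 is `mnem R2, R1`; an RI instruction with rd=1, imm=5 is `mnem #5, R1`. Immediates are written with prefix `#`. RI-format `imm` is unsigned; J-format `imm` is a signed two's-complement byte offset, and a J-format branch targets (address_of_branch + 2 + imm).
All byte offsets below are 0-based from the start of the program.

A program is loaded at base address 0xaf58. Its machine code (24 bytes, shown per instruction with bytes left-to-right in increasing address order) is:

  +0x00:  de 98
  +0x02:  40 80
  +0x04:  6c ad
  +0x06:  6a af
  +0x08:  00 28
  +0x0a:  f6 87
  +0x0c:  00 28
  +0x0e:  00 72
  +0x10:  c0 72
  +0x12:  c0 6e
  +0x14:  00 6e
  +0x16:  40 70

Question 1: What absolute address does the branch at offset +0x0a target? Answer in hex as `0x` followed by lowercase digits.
[0a] f6 87 → 0x87f6
  top 6b → 0x21 → jnz [J]
  [9:0] imm=1014 (s10→-10) = #-10
  target = base 0xaf58 + off 0x0a + 2 + imm -10 = 0xaf5a

0xaf5a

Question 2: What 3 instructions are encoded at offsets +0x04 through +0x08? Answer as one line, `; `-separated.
adi #108, R1; adi #106, R3; noop

off 0x04: read 6c ad as little → 0xad6c
  op=0xad6c>>10=0x2b ⇒ adi (RI)
  [9:8] rd=1 = R1
  [7:0] imm=108 = #108
off 0x06: read 6a af as little → 0xaf6a
  op=0xaf6a>>10=0x2b ⇒ adi (RI)
  [9:8] rd=3 = R3
  [7:0] imm=106 = #106
off 0x08: read 00 28 as little → 0x2800
  op=0x2800>>10=0xa ⇒ noop (N)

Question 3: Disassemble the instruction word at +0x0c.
@+0c  little-endian(00 28) = 0x2800
  op=0x2800>>10=0xa ⇒ noop (N)

noop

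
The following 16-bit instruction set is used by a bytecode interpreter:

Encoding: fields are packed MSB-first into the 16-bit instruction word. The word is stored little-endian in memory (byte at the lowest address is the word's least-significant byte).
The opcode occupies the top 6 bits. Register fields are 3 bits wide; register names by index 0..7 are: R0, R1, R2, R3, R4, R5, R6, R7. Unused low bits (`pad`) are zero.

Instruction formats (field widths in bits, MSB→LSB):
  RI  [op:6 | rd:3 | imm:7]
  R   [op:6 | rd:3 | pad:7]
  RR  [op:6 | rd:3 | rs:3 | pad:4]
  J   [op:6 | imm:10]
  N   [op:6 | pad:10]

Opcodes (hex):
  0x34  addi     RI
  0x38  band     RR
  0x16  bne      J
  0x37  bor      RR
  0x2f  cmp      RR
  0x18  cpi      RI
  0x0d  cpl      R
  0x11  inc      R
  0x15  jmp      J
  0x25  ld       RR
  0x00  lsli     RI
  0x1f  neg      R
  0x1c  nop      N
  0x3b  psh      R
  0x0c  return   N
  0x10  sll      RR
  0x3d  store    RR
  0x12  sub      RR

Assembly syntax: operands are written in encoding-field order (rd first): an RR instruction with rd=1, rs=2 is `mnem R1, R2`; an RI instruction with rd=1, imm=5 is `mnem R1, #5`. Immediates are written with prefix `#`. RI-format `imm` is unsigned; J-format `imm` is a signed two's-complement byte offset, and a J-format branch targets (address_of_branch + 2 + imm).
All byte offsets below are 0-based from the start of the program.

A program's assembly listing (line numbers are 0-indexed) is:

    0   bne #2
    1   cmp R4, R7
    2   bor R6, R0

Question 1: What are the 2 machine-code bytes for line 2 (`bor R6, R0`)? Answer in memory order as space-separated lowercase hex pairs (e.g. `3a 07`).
00 df

L2: bor op=0x37:6|rd=6:3|rs=0:3|pad=0:4 ⇒ 0xdf00 ⇒ little 00 df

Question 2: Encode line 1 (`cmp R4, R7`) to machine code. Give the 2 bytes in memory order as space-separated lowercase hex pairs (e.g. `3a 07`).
70 be

line 1 (cmp): pack op=0x2f:6|rd=4:3|rs=7:3|pad=0:4 = 0xbe70; little→ 70 be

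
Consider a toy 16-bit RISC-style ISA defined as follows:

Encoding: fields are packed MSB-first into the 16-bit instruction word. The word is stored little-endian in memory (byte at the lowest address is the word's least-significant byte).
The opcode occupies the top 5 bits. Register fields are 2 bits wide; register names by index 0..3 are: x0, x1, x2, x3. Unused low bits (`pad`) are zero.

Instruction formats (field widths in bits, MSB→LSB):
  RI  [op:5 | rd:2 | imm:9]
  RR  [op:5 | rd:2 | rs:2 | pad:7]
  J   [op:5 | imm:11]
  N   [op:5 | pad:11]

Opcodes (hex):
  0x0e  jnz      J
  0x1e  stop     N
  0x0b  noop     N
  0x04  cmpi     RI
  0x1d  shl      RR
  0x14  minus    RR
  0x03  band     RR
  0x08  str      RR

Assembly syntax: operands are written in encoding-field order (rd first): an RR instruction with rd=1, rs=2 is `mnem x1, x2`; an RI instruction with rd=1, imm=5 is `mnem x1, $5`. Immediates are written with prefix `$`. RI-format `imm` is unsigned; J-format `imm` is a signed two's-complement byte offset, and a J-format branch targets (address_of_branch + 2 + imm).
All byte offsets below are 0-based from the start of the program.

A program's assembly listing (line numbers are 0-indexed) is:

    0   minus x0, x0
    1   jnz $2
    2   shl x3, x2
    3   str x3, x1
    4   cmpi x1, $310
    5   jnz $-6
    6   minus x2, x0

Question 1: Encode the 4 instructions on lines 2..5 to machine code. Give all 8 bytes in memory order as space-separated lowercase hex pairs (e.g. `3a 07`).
L2: shl op=0x1d:5|rd=3:2|rs=2:2|pad=0:7 ⇒ 0xef00 ⇒ little 00 ef
L3: str op=0x8:5|rd=3:2|rs=1:2|pad=0:7 ⇒ 0x4680 ⇒ little 80 46
L4: cmpi op=0x4:5|rd=1:2|imm=310:9 ⇒ 0x2336 ⇒ little 36 23
L5: jnz op=0xe:5|imm=-6:11 ⇒ 0x77fa ⇒ little fa 77

00 ef 80 46 36 23 fa 77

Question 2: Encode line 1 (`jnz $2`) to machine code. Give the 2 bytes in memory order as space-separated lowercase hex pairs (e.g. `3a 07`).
02 70

line 1 (jnz): pack op=0xe:5|imm=2:11 = 0x7002; little→ 02 70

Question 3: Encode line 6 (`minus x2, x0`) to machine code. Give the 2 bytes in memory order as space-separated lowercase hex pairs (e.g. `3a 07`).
00 a4

L6: minus op=0x14:5|rd=2:2|rs=0:2|pad=0:7 ⇒ 0xa400 ⇒ little 00 a4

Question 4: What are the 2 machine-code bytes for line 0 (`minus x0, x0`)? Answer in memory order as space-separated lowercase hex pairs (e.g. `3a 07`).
line 0 (minus): pack op=0x14:5|rd=0:2|rs=0:2|pad=0:7 = 0xa000; little→ 00 a0

00 a0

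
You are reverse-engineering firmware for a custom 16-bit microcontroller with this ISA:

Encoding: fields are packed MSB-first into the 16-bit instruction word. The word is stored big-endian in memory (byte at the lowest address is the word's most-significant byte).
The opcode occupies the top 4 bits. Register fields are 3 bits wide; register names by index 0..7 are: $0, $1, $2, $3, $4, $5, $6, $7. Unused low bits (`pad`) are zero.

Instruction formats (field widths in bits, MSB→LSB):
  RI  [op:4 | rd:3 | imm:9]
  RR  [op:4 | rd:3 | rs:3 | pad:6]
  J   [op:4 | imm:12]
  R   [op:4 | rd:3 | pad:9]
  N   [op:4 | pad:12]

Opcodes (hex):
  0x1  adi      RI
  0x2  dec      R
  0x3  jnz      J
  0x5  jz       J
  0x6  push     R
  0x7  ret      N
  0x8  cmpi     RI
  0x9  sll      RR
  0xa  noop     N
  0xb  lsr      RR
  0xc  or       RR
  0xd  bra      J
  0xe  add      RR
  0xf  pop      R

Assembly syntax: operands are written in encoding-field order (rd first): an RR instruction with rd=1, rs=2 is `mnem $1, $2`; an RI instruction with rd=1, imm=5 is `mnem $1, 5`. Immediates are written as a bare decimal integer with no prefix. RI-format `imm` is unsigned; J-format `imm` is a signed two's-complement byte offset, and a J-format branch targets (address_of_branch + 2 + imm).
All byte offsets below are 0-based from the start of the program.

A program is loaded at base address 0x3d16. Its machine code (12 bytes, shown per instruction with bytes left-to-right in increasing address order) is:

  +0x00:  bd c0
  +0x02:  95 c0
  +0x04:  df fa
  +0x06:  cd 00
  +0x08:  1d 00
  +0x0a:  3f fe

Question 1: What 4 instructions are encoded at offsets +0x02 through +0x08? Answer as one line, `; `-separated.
sll $2, $7; bra -6; or $6, $4; adi $6, 256

off 0x02: read 95 c0 as big → 0x95c0
  top 4b → 0x9 → sll [RR]
  [11:9] rd=2 = $2
  [8:6] rs=7 = $7
off 0x04: read df fa as big → 0xdffa
  top 4b → 0xd → bra [J]
  [11:0] imm=4090 (s12→-6) = -6
off 0x06: read cd 00 as big → 0xcd00
  top 4b → 0xc → or [RR]
  [11:9] rd=6 = $6
  [8:6] rs=4 = $4
off 0x08: read 1d 00 as big → 0x1d00
  top 4b → 0x1 → adi [RI]
  [11:9] rd=6 = $6
  [8:0] imm=256 = 256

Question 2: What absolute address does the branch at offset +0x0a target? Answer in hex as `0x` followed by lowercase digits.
0x3d20

@+0a  big-endian(3f fe) = 0x3ffe
  opcode bits[15:12]=0x3: jnz/J
  imm: (w>>0)&0xfff=0xffe (s12→-2) → -2
  target = base 0x3d16 + off 0x0a + 2 + imm -2 = 0x3d20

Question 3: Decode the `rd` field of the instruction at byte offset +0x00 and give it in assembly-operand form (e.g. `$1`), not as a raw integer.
off 0x00: read bd c0 as big → 0xbdc0
  opcode bits[15:12]=0xb: lsr/RR
  rd: (w>>9)&0x7=0x6 → $6
  rs: (w>>6)&0x7=0x7 → $7

$6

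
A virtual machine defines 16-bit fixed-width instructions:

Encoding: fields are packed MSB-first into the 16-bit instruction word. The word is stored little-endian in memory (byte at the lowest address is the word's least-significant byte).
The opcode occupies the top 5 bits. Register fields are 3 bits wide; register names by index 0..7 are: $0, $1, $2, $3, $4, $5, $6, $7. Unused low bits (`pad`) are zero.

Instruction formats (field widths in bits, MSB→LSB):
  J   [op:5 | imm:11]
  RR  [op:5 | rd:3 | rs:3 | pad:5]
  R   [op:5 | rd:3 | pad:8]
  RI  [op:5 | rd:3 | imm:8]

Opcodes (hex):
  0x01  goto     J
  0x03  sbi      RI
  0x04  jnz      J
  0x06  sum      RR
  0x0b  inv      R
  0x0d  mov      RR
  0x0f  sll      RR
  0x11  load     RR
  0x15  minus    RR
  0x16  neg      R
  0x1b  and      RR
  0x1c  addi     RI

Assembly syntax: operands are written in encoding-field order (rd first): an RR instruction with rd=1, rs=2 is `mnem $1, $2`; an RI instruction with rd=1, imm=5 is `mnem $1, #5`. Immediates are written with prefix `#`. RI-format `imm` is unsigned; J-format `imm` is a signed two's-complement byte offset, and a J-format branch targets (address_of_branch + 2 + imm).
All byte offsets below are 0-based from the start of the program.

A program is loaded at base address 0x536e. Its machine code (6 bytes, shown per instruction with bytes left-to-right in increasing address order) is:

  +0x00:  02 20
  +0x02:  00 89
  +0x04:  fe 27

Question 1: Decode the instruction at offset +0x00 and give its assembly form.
@+00  little-endian(02 20) = 0x2002
  top 5b → 0x4 → jnz [J]
  imm@[10:0]=0x2 ⇒ #2

jnz #2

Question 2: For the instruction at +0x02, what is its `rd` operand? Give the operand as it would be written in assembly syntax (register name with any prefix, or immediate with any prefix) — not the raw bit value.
$1

off 0x02: read 00 89 as little → 0x8900
  opcode bits[15:11]=0x11: load/RR
  rd@[10:8]=0x1 ⇒ $1
  rs@[7:5]=0x0 ⇒ $0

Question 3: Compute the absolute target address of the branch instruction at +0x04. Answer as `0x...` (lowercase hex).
+0x04: fe 27 ⇒ word 0x27fe (little)
  top 5b → 0x4 → jnz [J]
  [10:0] imm=2046 (s11→-2) = #-2
  target = base 0x536e + off 0x04 + 2 + imm -2 = 0x5372

0x5372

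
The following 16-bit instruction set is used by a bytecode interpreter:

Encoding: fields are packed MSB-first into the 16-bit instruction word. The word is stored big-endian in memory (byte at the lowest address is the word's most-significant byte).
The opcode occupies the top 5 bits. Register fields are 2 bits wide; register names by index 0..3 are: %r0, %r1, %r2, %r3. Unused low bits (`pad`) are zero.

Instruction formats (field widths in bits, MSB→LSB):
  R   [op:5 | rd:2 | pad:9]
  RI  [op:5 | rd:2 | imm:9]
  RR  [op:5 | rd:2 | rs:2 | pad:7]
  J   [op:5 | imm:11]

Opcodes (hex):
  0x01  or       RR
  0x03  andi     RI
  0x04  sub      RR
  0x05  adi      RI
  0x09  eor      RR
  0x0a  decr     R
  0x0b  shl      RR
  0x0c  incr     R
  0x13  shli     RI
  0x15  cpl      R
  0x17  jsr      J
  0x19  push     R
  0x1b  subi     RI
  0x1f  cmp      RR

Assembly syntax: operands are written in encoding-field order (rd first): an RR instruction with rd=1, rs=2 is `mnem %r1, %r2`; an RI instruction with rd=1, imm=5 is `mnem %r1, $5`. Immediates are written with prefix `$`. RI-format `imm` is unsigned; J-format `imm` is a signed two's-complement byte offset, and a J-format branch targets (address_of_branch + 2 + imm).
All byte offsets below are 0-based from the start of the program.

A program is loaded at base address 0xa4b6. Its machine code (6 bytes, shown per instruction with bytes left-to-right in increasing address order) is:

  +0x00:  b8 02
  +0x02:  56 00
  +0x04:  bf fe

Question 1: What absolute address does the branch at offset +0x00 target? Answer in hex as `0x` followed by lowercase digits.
0xa4ba

[00] b8 02 → 0xb802
  opcode bits[15:11]=0x17: jsr/J
  imm@[10:0]=0x2 ⇒ $2
  target = base 0xa4b6 + off 0x00 + 2 + imm 2 = 0xa4ba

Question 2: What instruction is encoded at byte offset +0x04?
off 0x04: read bf fe as big → 0xbffe
  opcode bits[15:11]=0x17: jsr/J
  imm: (w>>0)&0x7ff=0x7fe (s11→-2) → $-2

jsr $-2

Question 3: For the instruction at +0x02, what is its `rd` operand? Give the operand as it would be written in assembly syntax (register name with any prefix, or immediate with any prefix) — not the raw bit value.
off 0x02: read 56 00 as big → 0x5600
  opcode bits[15:11]=0xa: decr/R
  rd@[10:9]=0x3 ⇒ %r3

%r3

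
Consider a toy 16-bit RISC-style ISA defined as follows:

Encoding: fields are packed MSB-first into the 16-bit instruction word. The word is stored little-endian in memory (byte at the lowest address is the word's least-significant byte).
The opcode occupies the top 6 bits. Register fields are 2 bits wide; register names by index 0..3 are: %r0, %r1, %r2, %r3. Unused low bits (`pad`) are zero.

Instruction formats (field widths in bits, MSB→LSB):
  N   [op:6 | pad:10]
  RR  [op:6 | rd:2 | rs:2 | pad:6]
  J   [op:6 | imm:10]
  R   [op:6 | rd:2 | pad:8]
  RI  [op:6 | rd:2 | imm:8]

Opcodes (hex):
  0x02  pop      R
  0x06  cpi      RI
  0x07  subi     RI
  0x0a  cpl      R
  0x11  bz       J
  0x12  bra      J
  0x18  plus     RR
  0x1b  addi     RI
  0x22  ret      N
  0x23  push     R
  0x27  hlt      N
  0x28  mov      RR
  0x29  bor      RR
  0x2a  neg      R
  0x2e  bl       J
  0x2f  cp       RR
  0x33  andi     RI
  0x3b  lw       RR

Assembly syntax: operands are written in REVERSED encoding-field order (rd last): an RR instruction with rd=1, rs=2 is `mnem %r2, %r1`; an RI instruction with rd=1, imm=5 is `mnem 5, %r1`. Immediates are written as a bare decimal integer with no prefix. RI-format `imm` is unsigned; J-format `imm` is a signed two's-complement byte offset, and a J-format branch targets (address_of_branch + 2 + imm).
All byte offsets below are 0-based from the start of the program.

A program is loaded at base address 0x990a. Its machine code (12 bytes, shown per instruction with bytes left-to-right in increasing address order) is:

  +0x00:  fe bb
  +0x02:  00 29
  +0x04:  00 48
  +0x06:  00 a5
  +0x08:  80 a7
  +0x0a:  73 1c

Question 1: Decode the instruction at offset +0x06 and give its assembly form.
off 0x06: read 00 a5 as little → 0xa500
  op=0xa500>>10=0x29 ⇒ bor (RR)
  rd: (w>>8)&0x3=0x1 → %r1
  rs: (w>>6)&0x3=0x0 → %r0

bor %r0, %r1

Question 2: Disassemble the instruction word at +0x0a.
subi 115, %r0

+0x0a: 73 1c ⇒ word 0x1c73 (little)
  op=0x1c73>>10=0x7 ⇒ subi (RI)
  [9:8] rd=0 = %r0
  [7:0] imm=115 = 115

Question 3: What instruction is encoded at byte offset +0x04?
+0x04: 00 48 ⇒ word 0x4800 (little)
  opcode bits[15:10]=0x12: bra/J
  [9:0] imm=0 = 0

bra 0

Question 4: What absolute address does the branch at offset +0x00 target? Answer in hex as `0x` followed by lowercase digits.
off 0x00: read fe bb as little → 0xbbfe
  opcode bits[15:10]=0x2e: bl/J
  imm@[9:0]=0x3fe (s10→-2) ⇒ -2
  target = base 0x990a + off 0x00 + 2 + imm -2 = 0x990a

0x990a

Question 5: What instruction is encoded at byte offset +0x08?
bor %r2, %r3

[08] 80 a7 → 0xa780
  op=0xa780>>10=0x29 ⇒ bor (RR)
  [9:8] rd=3 = %r3
  [7:6] rs=2 = %r2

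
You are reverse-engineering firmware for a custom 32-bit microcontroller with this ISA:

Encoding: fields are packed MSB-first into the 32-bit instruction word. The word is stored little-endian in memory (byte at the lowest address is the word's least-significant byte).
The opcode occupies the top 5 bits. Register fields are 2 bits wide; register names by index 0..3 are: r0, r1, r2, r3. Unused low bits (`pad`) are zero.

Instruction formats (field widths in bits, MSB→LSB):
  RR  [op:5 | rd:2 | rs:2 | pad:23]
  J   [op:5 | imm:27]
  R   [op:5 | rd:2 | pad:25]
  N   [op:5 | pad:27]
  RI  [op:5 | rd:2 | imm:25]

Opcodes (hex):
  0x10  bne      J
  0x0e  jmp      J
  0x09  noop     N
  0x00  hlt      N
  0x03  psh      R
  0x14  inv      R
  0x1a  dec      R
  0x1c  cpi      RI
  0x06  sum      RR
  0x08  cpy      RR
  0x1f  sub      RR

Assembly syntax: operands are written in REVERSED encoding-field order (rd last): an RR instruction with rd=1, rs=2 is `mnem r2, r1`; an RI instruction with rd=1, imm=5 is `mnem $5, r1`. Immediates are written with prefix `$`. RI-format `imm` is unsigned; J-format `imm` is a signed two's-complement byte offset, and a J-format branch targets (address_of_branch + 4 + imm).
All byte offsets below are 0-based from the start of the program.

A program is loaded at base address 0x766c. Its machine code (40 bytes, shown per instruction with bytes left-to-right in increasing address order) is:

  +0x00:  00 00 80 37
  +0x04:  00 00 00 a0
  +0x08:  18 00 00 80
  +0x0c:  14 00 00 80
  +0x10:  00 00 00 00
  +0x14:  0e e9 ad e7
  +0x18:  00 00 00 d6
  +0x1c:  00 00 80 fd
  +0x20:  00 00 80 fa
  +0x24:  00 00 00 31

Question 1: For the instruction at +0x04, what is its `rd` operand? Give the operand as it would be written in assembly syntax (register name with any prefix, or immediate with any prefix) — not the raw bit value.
@+04  little-endian(00 00 00 a0) = 0xa0000000
  op=0xa0000000>>27=0x14 ⇒ inv (R)
  rd@[26:25]=0x0 ⇒ r0

r0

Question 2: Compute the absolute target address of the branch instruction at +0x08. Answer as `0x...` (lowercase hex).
@+08  little-endian(18 00 00 80) = 0x80000018
  top 5b → 0x10 → bne [J]
  imm@[26:0]=0x18 ⇒ $24
  target = base 0x766c + off 0x08 + 4 + imm 24 = 0x7690

0x7690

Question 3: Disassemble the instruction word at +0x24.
sum r2, r0

off 0x24: read 00 00 00 31 as little → 0x31000000
  op=0x31000000>>27=0x6 ⇒ sum (RR)
  [26:25] rd=0 = r0
  [24:23] rs=2 = r2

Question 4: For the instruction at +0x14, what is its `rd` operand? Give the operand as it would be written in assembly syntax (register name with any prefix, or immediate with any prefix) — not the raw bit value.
off 0x14: read 0e e9 ad e7 as little → 0xe7ade90e
  opcode bits[31:27]=0x1c: cpi/RI
  rd@[26:25]=0x3 ⇒ r3
  imm@[24:0]=0x1ade90e ⇒ $28174606

r3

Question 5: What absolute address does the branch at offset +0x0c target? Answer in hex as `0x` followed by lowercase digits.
[0c] 14 00 00 80 → 0x80000014
  opcode bits[31:27]=0x10: bne/J
  imm@[26:0]=0x14 ⇒ $20
  target = base 0x766c + off 0x0c + 4 + imm 20 = 0x7690

0x7690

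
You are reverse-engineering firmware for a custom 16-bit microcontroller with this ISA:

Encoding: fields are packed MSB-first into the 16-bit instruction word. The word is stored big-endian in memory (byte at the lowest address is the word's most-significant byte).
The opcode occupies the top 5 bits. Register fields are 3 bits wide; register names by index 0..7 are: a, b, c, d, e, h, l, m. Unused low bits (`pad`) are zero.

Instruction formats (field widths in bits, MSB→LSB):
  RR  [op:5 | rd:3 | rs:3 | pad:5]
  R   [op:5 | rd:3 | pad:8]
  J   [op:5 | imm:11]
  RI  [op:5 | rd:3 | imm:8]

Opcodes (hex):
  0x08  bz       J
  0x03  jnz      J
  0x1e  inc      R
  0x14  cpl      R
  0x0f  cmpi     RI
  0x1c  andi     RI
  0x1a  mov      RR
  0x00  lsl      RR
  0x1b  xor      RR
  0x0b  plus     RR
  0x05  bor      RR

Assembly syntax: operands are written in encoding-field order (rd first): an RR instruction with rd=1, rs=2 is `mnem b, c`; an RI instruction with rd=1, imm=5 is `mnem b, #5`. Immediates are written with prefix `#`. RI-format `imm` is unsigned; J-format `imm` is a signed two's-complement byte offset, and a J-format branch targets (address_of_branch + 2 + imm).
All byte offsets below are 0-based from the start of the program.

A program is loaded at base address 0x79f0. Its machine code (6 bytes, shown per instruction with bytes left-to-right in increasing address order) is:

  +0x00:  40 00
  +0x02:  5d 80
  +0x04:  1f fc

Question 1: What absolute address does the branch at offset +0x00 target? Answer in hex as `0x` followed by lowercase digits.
0x79f2

[00] 40 00 → 0x4000
  opcode bits[15:11]=0x8: bz/J
  imm: (w>>0)&0x7ff=0x0 → #0
  target = base 0x79f0 + off 0x00 + 2 + imm 0 = 0x79f2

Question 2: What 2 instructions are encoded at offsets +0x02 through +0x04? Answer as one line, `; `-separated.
plus h, e; jnz #-4

off 0x02: read 5d 80 as big → 0x5d80
  top 5b → 0xb → plus [RR]
  rd: (w>>8)&0x7=0x5 → h
  rs: (w>>5)&0x7=0x4 → e
off 0x04: read 1f fc as big → 0x1ffc
  top 5b → 0x3 → jnz [J]
  imm: (w>>0)&0x7ff=0x7fc (s11→-4) → #-4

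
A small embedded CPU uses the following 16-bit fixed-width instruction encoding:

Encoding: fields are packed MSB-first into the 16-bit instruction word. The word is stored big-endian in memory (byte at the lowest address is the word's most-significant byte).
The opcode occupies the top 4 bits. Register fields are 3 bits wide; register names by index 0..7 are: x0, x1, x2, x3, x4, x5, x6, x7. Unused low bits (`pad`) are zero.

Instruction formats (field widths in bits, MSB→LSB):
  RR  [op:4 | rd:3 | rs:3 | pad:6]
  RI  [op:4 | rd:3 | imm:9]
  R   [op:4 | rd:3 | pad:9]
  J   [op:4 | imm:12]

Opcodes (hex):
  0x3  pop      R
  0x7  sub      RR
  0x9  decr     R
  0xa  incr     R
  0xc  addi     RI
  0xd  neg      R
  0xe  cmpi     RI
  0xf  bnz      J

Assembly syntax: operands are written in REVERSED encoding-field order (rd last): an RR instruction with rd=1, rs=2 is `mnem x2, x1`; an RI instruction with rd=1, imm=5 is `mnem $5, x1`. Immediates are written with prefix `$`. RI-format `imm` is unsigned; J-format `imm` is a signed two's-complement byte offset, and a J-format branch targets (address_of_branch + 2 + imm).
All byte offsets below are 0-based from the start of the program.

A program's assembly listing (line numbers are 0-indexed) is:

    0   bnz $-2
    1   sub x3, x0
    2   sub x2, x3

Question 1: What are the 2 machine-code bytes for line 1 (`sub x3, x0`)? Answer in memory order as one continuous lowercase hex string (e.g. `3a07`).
1. sub fields op=0x7:4|rd=0:3|rs=3:3|pad=0:6 → word 70c0h → 70 c0

70c0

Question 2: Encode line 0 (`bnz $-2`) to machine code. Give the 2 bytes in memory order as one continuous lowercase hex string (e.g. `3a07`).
line 0 (bnz): pack op=0xf:4|imm=-2:12 = 0xfffe; big→ ff fe

fffe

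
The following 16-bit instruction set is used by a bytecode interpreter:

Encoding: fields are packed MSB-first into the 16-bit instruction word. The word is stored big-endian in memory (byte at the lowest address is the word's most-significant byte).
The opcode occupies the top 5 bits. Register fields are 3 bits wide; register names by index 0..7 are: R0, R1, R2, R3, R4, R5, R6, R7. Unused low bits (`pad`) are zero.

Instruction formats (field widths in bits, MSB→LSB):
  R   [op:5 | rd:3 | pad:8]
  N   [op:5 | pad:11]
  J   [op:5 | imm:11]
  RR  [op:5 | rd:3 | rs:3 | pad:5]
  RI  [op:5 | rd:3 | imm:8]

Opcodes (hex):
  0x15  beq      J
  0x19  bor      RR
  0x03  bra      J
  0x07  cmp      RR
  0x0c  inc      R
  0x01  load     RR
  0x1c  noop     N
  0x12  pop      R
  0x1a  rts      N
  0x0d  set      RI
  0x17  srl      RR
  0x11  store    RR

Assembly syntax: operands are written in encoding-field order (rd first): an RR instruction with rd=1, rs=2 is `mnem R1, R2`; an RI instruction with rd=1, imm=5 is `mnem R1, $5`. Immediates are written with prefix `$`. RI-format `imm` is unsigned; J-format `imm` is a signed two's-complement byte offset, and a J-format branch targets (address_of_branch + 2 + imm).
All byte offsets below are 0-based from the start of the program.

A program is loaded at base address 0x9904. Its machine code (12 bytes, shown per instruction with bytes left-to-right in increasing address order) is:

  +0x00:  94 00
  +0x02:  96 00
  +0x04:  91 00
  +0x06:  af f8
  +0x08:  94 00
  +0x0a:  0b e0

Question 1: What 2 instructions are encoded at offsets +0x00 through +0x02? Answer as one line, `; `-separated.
pop R4; pop R6

@+00  big-endian(94 00) = 0x9400
  top 5b → 0x12 → pop [R]
  rd: (w>>8)&0x7=0x4 → R4
@+02  big-endian(96 00) = 0x9600
  top 5b → 0x12 → pop [R]
  rd: (w>>8)&0x7=0x6 → R6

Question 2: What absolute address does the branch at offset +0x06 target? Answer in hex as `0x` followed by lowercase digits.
[06] af f8 → 0xaff8
  op=0xaff8>>11=0x15 ⇒ beq (J)
  imm@[10:0]=0x7f8 (s11→-8) ⇒ $-8
  target = base 0x9904 + off 0x06 + 2 + imm -8 = 0x9904

0x9904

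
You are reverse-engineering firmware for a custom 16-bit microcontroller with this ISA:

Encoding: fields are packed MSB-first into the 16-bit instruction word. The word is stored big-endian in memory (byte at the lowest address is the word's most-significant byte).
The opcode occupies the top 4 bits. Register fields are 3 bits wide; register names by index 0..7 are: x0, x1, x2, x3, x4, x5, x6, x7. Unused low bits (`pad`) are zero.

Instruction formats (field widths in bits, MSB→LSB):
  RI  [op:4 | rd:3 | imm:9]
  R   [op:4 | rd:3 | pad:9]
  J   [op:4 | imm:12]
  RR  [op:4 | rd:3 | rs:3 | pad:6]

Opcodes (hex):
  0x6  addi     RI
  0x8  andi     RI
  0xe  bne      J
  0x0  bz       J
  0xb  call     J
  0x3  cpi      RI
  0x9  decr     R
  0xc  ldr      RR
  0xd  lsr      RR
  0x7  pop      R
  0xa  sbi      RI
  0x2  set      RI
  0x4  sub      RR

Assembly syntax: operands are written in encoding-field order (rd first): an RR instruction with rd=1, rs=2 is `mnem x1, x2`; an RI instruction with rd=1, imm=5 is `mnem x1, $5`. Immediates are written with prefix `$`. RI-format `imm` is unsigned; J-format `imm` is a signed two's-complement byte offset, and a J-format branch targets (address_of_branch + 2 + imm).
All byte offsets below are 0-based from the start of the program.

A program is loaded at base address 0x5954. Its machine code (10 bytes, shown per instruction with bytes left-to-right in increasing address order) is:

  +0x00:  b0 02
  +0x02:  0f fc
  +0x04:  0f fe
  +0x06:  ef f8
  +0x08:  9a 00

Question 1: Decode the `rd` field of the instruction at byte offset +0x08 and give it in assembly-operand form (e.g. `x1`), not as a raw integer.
x5

off 0x08: read 9a 00 as big → 0x9a00
  opcode bits[15:12]=0x9: decr/R
  rd@[11:9]=0x5 ⇒ x5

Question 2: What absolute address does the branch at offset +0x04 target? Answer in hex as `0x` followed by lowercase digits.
[04] 0f fe → 0x0ffe
  opcode bits[15:12]=0x0: bz/J
  imm@[11:0]=0xffe (s12→-2) ⇒ $-2
  target = base 0x5954 + off 0x04 + 2 + imm -2 = 0x5958

0x5958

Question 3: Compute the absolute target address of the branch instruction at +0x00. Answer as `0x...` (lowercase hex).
[00] b0 02 → 0xb002
  top 4b → 0xb → call [J]
  imm@[11:0]=0x2 ⇒ $2
  target = base 0x5954 + off 0x00 + 2 + imm 2 = 0x5958

0x5958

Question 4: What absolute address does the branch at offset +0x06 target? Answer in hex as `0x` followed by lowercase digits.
@+06  big-endian(ef f8) = 0xeff8
  op=0xeff8>>12=0xe ⇒ bne (J)
  imm: (w>>0)&0xfff=0xff8 (s12→-8) → $-8
  target = base 0x5954 + off 0x06 + 2 + imm -8 = 0x5954

0x5954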